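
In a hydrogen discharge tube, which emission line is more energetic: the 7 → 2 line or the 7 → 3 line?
7 → 2

Calculate the energy for each transition:

Transition 7 → 2:
ΔE₁ = |E_2 - E_7| = |-13.6057/2² - (-13.6057/7²)|
ΔE₁ = |-3.4014250000 - (-0.2776673469)| = 3.1237577 eV

Transition 7 → 3:
ΔE₂ = |E_3 - E_7| = |-13.6057/3² - (-13.6057/7²)|
ΔE₂ = |-1.5117444444 - (-0.2776673469)| = 1.2340771 eV

Since 3.1237577 eV > 1.2340771 eV, the transition 7 → 2 emits the more energetic photon.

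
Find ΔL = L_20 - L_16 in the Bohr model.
4.218e-34 J·s (or 4ℏ)

In the Bohr model, L_n = nℏ where ℏ = 1.05457e-34 J·s.

L_20 = 20ℏ = 2.10914e-33 J·s
L_16 = 16ℏ = 1.68731e-33 J·s

ΔL = L_20 - L_16 = (20 - 16)ℏ = 4ℏ
ΔL = 4 × 1.05457e-34 J·s = 4.218e-34 J·s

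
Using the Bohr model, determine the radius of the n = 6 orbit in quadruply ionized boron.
0.3810 nm (or 3.8101 Å)

The Bohr radius formula is:
r_n = n² a₀ / Z

where a₀ = 0.0529177 nm is the Bohr radius.

For B⁴⁺ (Z = 5) at n = 6:
r_6 = 6² × 0.0529177 nm / 5
r_6 = 36 × 0.0529177 nm / 5
r_6 = 1.90504 nm / 5
r_6 = 0.3810 nm

The electron orbits at approximately 0.3810 nm from the nucleus.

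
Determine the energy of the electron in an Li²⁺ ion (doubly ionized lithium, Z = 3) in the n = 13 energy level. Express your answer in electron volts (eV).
-0.72456 eV

The energy levels of a hydrogen-like atom are given by:
E_n = -13.6057 Z² / n² eV  (with Z = 3 for Li²⁺)

For n = 13:
E_13 = -13.6057 × 3² / 13²
E_13 = -13.6057 × 9 / 169
E_13 = -0.72456 eV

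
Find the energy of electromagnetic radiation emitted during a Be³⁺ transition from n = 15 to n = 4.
12.63818 eV

The energy levels are E_n = -13.6057 Z² eV / n².

Energy at n = 15: E_15 = -13.6057 × 4² / 15² = -0.96751644 eV
Energy at n = 4: E_4 = -13.6057 × 4² / 4² = -13.60570000 eV

For emission (electron falling to lower state), the photon energy is:
E_photon = E_15 - E_4 = |-0.96751644 - (-13.60570000)|
E_photon = 12.63818 eV

This energy is carried away by the emitted photon.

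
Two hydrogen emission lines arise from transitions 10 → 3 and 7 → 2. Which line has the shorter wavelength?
7 → 2

Calculate the energy for each transition:

Transition 10 → 3:
ΔE₁ = |E_3 - E_10| = |-13.6057/3² - (-13.6057/10²)|
ΔE₁ = |-1.5117444444 - (-0.1360570000)| = 1.3756874 eV

Transition 7 → 2:
ΔE₂ = |E_2 - E_7| = |-13.6057/2² - (-13.6057/7²)|
ΔE₂ = |-3.4014250000 - (-0.2776673469)| = 3.1237577 eV

Since 3.1237577 eV > 1.3756874 eV, the transition 7 → 2 emits the more energetic photon.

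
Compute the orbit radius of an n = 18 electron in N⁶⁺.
2.4493 nm (or 24.4933 Å)

The Bohr radius formula is:
r_n = n² a₀ / Z

where a₀ = 0.0529177 nm is the Bohr radius.

For N⁶⁺ (Z = 7) at n = 18:
r_18 = 18² × 0.0529177 nm / 7
r_18 = 324 × 0.0529177 nm / 7
r_18 = 17.14533 nm / 7
r_18 = 2.4493 nm

The electron orbits at approximately 2.4493 nm from the nucleus.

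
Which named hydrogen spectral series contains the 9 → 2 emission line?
Balmer series

The spectral series in hydrogen are named based on the final (lower) energy level:
- Lyman series: n_final = 1 (ultraviolet)
- Balmer series: n_final = 2 (visible/near-UV)
- Paschen series: n_final = 3 (infrared)
- Brackett series: n_final = 4 (infrared)
- Pfund series: n_final = 5 (far infrared)

Since this transition ends at n = 2, it belongs to the Balmer series.

For reference, this 9 → 2 line has photon energy
ΔE = 13.6057 eV × (1/2² - 1/9²) = 3.2334534 eV,
corresponding to wavelength λ = hc/ΔE = 1239.84 eV·nm / 3.2334534 eV = 383.441 nm in the visible/near-UV region.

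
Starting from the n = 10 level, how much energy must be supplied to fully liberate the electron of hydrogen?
0.136057 eV

The ionization energy is the energy needed to remove the electron completely (n → ∞).

For hydrogen, E_n = -13.6057 eV / n².

At n = 10: E_10 = -13.6057 / 10² = -0.136057000 eV
At n = ∞: E_∞ = 0 eV

Ionization energy = E_∞ - E_10 = 0 - (-0.136057000) = 0.136057000 eV
Ionization energy ≈ 0.136057 eV

This is also called the binding energy of the electron in state n = 10.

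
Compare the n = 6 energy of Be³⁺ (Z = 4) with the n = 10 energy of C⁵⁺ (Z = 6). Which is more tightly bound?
Be³⁺ at n = 6 (E = -6.04698 eV)

Using E_n = -13.6057 Z² / n² eV:

Be³⁺ (Z = 4) at n = 6:
E = -13.6057 × 4² / 6² = -13.6057 × 16 / 36 = -6.04697778 eV

C⁵⁺ (Z = 6) at n = 10:
E = -13.6057 × 6² / 10² = -13.6057 × 36 / 100 = -4.89805200 eV

Since -6.04697778 eV < -4.89805200 eV,
Be³⁺ at n = 6 is more tightly bound (requires more energy to ionize).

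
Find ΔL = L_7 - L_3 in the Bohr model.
4.22e-34 J·s (or 4ℏ)

In the Bohr model, L_n = nℏ where ℏ = 1.0546e-34 J·s.

L_7 = 7ℏ = 7.3822e-34 J·s
L_3 = 3ℏ = 3.1638e-34 J·s

ΔL = L_7 - L_3 = (7 - 3)ℏ = 4ℏ
ΔL = 4 × 1.0546e-34 J·s = 4.22e-34 J·s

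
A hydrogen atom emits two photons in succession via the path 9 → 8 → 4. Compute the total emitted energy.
0.68238 eV

The energy levels of hydrogen are E_n = -13.6057 / n² eV.

First transition (9 → 8):
ΔE₁ = |E_8 - E_9|
ΔE₁ = |-0.21258906250 - (-0.16797160494)| = 0.04461746 eV

Second transition (8 → 4):
ΔE₂ = |E_4 - E_8|
ΔE₂ = |-0.85035625000 - (-0.21258906250)| = 0.63776719 eV

Total energy released:
E_total = ΔE₁ + ΔE₂ = 0.04461746 + 0.63776719 = 0.68238 eV

Note: This equals the direct transition 9 → 4: 0.68238 eV ✓
Energy is conserved regardless of the path taken.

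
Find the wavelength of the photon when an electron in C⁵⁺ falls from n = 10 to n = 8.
450.007472 nm

First, find the transition energy using E_n = -13.6057 Z² / n² eV:
E_10 = -13.6057 × 6² / 10² = -4.8980520000 eV
E_8 = -13.6057 × 6² / 8² = -7.6532062500 eV

Photon energy: |ΔE| = |E_8 - E_10| = 2.7551542500 eV

Convert to wavelength using E = hc/λ with hc = 1239.84 eV·nm:
λ = hc/E = 1239.84 eV·nm / 2.7551542500 eV
λ = 450.007472 nm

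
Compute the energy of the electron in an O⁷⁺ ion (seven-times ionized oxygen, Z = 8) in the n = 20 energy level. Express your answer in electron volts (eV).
-2.18 eV

The energy levels of a hydrogen-like atom are given by:
E_n = -13.6057 Z² / n² eV  (with Z = 8 for O⁷⁺)

For n = 20:
E_20 = -13.6057 × 8² / 20²
E_20 = -13.6057 × 64 / 400
E_20 = -2.18 eV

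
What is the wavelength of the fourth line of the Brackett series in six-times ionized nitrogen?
39.67413 nm

The lines of a series are numbered from the longest wavelength (smallest ΔE) outward; the fourth line is the transition from n = n_f + 4 to n_f.
The Brackett series has all transitions ending at n_f = 4.

For N⁶⁺ (Z = 7), the fourth line (δ-line) is the jump from n = 8 to n = 4:
E_8 = -13.6057 × 7² / 8² = -10.4168641 eV
E_4 = -13.6057 × 7² / 4² = -41.6674563 eV
ΔE = E_8 - E_4 = 31.2505922 eV

λ = hc/E = 1239.84 eV·nm / 31.2505922 eV
λ = 39.67413 nm

This is the δ-line of the Brackett series in N⁶⁺.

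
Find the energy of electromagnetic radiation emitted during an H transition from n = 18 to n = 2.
3.3594 eV

The energy levels are E_n = -13.6057 eV / n².

Energy at n = 18: E_18 = -13.6057 / 18² = -0.0419929 eV
Energy at n = 2: E_2 = -13.6057 / 2² = -3.4014250 eV

For emission (electron falling to lower state), the photon energy is:
E_photon = E_18 - E_2 = |-0.0419929 - (-3.4014250)|
E_photon = 3.3594 eV

This energy is carried away by the emitted photon.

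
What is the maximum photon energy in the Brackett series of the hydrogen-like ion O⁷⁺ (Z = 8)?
54.4228 eV

The series limit corresponds to the transition from n = ∞ to n = 4.
This is the highest energy (shortest wavelength) transition in the Brackett series.

E_∞ = 0 eV
E_4 = -13.6057 × 8² / 4² = -54.4228 eV

Energy at series limit:
ΔE = E_∞ - E_4 = 0 - (-54.4228) = 54.4228 eV

This energy equals the ionization energy from the n = 4 state of O⁷⁺.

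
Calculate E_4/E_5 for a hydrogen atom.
1.562500

Using E_n = -13.6057 Z² / n² eV with Z = 1:

E_4 = -13.6057 / 4² = -13.6057 / 16 = -0.850356250000 eV
E_5 = -13.6057 / 5² = -13.6057 / 25 = -0.544228000000 eV

The ratio is:
E_4/E_5 = (-0.850356250000) / (-0.544228000000)
E_4/E_5 = (-13.6057/16) / (-13.6057/25)
E_4/E_5 = 25/16
E_4/E_5 = 1.562500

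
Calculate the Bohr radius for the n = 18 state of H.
17.1453 nm (or 171.4533 Å)

The Bohr radius formula is:
r_n = n² a₀ / Z

where a₀ = 0.0529177 nm is the Bohr radius.

For H (Z = 1) at n = 18:
r_18 = 18² × 0.0529177 nm / 1
r_18 = 324 × 0.0529177 nm / 1
r_18 = 17.14533 nm / 1
r_18 = 17.1453 nm

The electron orbits at approximately 17.1453 nm from the nucleus.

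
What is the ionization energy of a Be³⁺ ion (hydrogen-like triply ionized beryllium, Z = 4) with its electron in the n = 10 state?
2.176912 eV

The ionization energy is the energy needed to remove the electron completely (n → ∞).

For a hydrogen-like ion with Z = 4, E_n = -13.6057 Z² / n² eV.

At n = 10: E_10 = -13.6057 × 4² / 10² = -2.176912000 eV
At n = ∞: E_∞ = 0 eV

Ionization energy = E_∞ - E_10 = 0 - (-2.176912000) = 2.176912000 eV
Ionization energy ≈ 2.176912 eV

This is also called the binding energy of the electron in state n = 10.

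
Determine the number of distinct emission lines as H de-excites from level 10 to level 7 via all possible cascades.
6

The electron can occupy levels n = 7, 8, ..., 10 during de-excitation — that is m = 10 - 7 + 1 = 4 distinct levels.

The number of distinct spectral lines equals the number of ways to choose 2 of these m levels (each pair gives one possible emission transition):

Number of lines = m(m-1)/2 = 4×3/2 = 6

These correspond to all possible transitions between the 4 levels:
10 → 9, 10 → 8, 10 → 7, 9 → 8, 9 → 7, 8 → 7

Each transition produces a photon with a unique energy (and thus wavelength). This count does not depend on Z.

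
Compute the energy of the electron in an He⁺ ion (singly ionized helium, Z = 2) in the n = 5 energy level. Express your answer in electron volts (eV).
-2.177 eV

The energy levels of a hydrogen-like atom are given by:
E_n = -13.6057 Z² / n² eV  (with Z = 2 for He⁺)

For n = 5:
E_5 = -13.6057 × 2² / 5²
E_5 = -13.6057 × 4 / 25
E_5 = -2.177 eV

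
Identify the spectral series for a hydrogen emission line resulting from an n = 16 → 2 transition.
Balmer series

The spectral series in hydrogen are named based on the final (lower) energy level:
- Lyman series: n_final = 1 (ultraviolet)
- Balmer series: n_final = 2 (visible/near-UV)
- Paschen series: n_final = 3 (infrared)
- Brackett series: n_final = 4 (infrared)
- Pfund series: n_final = 5 (far infrared)

Since this transition ends at n = 2, it belongs to the Balmer series.

For reference, this 16 → 2 line has photon energy
ΔE = 13.6057 eV × (1/2² - 1/16²) = 3.3482777 eV,
corresponding to wavelength λ = hc/ΔE = 1239.84 eV·nm / 3.3482777 eV = 370.292 nm in the visible/near-UV region.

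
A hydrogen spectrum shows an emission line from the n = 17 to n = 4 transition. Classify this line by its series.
Brackett series

The spectral series in hydrogen are named based on the final (lower) energy level:
- Lyman series: n_final = 1 (ultraviolet)
- Balmer series: n_final = 2 (visible/near-UV)
- Paschen series: n_final = 3 (infrared)
- Brackett series: n_final = 4 (infrared)
- Pfund series: n_final = 5 (far infrared)

Since this transition ends at n = 4, it belongs to the Brackett series.

For reference, this 17 → 4 line has photon energy
ΔE = 13.6057 eV × (1/4² - 1/17²) = 0.803277703 eV,
corresponding to wavelength λ = hc/ΔE = 1239.84 eV·nm / 0.803277703 eV = 1543.476 nm in the infrared region.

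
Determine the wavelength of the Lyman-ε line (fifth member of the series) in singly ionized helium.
23.432532 nm

The lines of a series are numbered from the longest wavelength (smallest ΔE) outward; the fifth line is the transition from n = n_f + 5 to n_f.
The Lyman series has all transitions ending at n_f = 1.

For He⁺ (Z = 2), the fifth line (ε-line) is the jump from n = 6 to n = 1:
E_6 = -13.6057 × 2² / 6² = -1.51174444 eV
E_1 = -13.6057 × 2² / 1² = -54.42280000 eV
ΔE = E_6 - E_1 = 52.91105556 eV

λ = hc/E = 1239.84 eV·nm / 52.91105556 eV
λ = 23.432532 nm

This is the ε-line of the Lyman series in He⁺.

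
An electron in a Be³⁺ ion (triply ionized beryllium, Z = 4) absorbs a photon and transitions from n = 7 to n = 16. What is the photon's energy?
3.592 eV

The energy levels of a hydrogen-like atom are E_n = -13.6057 Z² eV / n².

Energy at n = 7: E_7 = -13.6057 × 4² / 7² = -4.442678 eV
Energy at n = 16: E_16 = -13.6057 × 4² / 16² = -0.850356 eV

The excitation energy is the difference:
ΔE = E_16 - E_7
ΔE = -0.850356 - (-4.442678)
ΔE = 3.592 eV

Since this is positive, energy must be absorbed (photon absorption).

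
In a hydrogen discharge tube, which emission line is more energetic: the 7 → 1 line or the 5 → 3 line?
7 → 1

Calculate the energy for each transition:

Transition 7 → 1:
ΔE₁ = |E_1 - E_7| = |-13.6057/1² - (-13.6057/7²)|
ΔE₁ = |-13.6057000000 - (-0.2776673469)| = 13.3280327 eV

Transition 5 → 3:
ΔE₂ = |E_3 - E_5| = |-13.6057/3² - (-13.6057/5²)|
ΔE₂ = |-1.5117444444 - (-0.5442280000)| = 0.9675164 eV

Since 13.3280327 eV > 0.9675164 eV, the transition 7 → 1 emits the more energetic photon.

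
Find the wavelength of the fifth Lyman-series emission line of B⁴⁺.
3.75 nm

The lines of a series are numbered from the longest wavelength (smallest ΔE) outward; the fifth line is the transition from n = n_f + 5 to n_f.
The Lyman series has all transitions ending at n_f = 1.

For B⁴⁺ (Z = 5), the fifth line (ε-line) is the jump from n = 6 to n = 1:
E_6 = -13.6057 × 5² / 6² = -9.4484 eV
E_1 = -13.6057 × 5² / 1² = -340.1425 eV
ΔE = E_6 - E_1 = 330.6941 eV

λ = hc/E = 1239.84 eV·nm / 330.6941 eV
λ = 3.75 nm

This is the ε-line of the Lyman series in B⁴⁺.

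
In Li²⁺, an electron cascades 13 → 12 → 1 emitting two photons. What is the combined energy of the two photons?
121.7267 eV

The energy levels of Li²⁺ are E_n = -13.6057 × 3² / n² eV.

First transition (13 → 12):
ΔE₁ = |E_12 - E_13|
ΔE₁ = |-0.8503562500 - (-0.7245639053)| = 0.1257923 eV

Second transition (12 → 1):
ΔE₂ = |E_1 - E_12|
ΔE₂ = |-122.4513000000 - (-0.8503562500)| = 121.6009438 eV

Total energy released:
E_total = ΔE₁ + ΔE₂ = 0.1257923 + 121.6009438 = 121.7267 eV

Note: This equals the direct transition 13 → 1: 121.7267 eV ✓
Energy is conserved regardless of the path taken.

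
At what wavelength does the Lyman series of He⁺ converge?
22.78 nm

The series limit corresponds to the transition from n = ∞ to n = 1.
This is the highest energy (shortest wavelength) transition in the Lyman series.

E_∞ = 0 eV
E_1 = -13.6057 × 2² / 1² = -54.4228 eV

Energy at series limit:
ΔE = E_∞ - E_1 = 0 - (-54.4228) = 54.4228 eV
λ = hc/E = 1239.84 eV·nm / 54.4228 eV = 22.78 nm

This energy equals the ionization energy from the n = 1 state of He⁺.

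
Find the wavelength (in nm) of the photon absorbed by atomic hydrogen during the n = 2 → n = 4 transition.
486.01 nm

First, find the transition energy using E_n = -13.6057 / n² eV:
E_2 = -13.6057 / 2² = -3.401425 eV
E_4 = -13.6057 / 4² = -0.850356 eV

Photon energy: |ΔE| = |E_4 - E_2| = 2.551069 eV

Convert to wavelength using E = hc/λ with hc = 1239.84 eV·nm:
λ = hc/E = 1239.84 eV·nm / 2.551069 eV
λ = 486.01 nm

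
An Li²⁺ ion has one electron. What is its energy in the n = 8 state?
-1.9133 eV

For hydrogen-like ions, the energy levels scale with Z²:
E_n = -13.6057 Z² / n² eV

For Li²⁺ (Z = 3) at n = 8:
E_8 = -13.6057 × 3² / 8²
E_8 = -13.6057 × 9 / 64
E_8 = -122.4513 / 64
E_8 = -1.9133 eV

The energy is 9 times more negative than hydrogen at the same n due to the stronger nuclear charge.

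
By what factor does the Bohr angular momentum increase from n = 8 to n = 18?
2.250

In the Bohr model, L_n = nℏ, so the ratio is purely the ratio of quantum numbers:

L_18/L_8 = 18ℏ / 8ℏ = 18/8 = 2.250

The angular momentum scales linearly with n.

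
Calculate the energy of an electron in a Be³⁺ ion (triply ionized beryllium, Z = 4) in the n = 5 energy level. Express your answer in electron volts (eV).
-8.707648 eV

The energy levels of a hydrogen-like atom are given by:
E_n = -13.6057 Z² / n² eV  (with Z = 4 for Be³⁺)

For n = 5:
E_5 = -13.6057 × 4² / 5²
E_5 = -13.6057 × 16 / 25
E_5 = -8.707648 eV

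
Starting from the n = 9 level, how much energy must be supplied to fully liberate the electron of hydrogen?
0.1680 eV

The ionization energy is the energy needed to remove the electron completely (n → ∞).

For hydrogen, E_n = -13.6057 eV / n².

At n = 9: E_9 = -13.6057 / 9² = -0.1679716 eV
At n = ∞: E_∞ = 0 eV

Ionization energy = E_∞ - E_9 = 0 - (-0.1679716) = 0.1679716 eV
Ionization energy ≈ 0.1680 eV

This is also called the binding energy of the electron in state n = 9.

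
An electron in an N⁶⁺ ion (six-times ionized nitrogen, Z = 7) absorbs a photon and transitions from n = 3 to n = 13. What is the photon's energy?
70.1306 eV

The energy levels of a hydrogen-like atom are E_n = -13.6057 Z² eV / n².

Energy at n = 3: E_3 = -13.6057 × 7² / 3² = -74.0754778 eV
Energy at n = 13: E_13 = -13.6057 × 7² / 13² = -3.9448479 eV

The excitation energy is the difference:
ΔE = E_13 - E_3
ΔE = -3.9448479 - (-74.0754778)
ΔE = 70.1306 eV

Since this is positive, energy must be absorbed (photon absorption).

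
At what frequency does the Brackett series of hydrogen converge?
2.06e+14 Hz

The series limit corresponds to the transition from n = ∞ to n = 4.
This is the highest energy (shortest wavelength) transition in the Brackett series.

E_∞ = 0 eV
E_4 = -13.6057 / 4² = -0.850356 eV

Energy at series limit:
ΔE = E_∞ - E_4 = 0 - (-0.850356) = 0.850356 eV
E = 0.850356 eV × (1.602177 × 10⁻¹⁹ J/eV) = 1.3624e-19 J
f = E/h = 1.3624e-19 J / (6.62607 × 10⁻³⁴ J·s) = 2.06e+14 Hz

This energy equals the ionization energy from the n = 4 state of hydrogen.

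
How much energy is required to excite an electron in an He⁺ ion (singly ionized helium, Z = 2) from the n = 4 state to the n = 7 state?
2.2908 eV

The energy levels of a hydrogen-like atom are E_n = -13.6057 Z² eV / n².

Energy at n = 4: E_4 = -13.6057 × 2² / 4² = -3.4014250 eV
Energy at n = 7: E_7 = -13.6057 × 2² / 7² = -1.1106694 eV

The excitation energy is the difference:
ΔE = E_7 - E_4
ΔE = -1.1106694 - (-3.4014250)
ΔE = 2.2908 eV

Since this is positive, energy must be absorbed (photon absorption).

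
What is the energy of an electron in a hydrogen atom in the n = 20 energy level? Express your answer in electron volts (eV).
-0.034014 eV

The energy levels of a hydrogen-like atom are given by:
E_n = -13.6057 eV / n²

For n = 20:
E_20 = -13.6057 eV / 20²
E_20 = -13.6057 eV / 400
E_20 = -0.034014 eV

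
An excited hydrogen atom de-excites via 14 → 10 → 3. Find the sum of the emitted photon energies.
1.44233 eV

The energy levels of hydrogen are E_n = -13.6057 / n² eV.

First transition (14 → 10):
ΔE₁ = |E_10 - E_14|
ΔE₁ = |-0.13605700000 - (-0.06941683673)| = 0.06664016 eV

Second transition (10 → 3):
ΔE₂ = |E_3 - E_10|
ΔE₂ = |-1.51174444444 - (-0.13605700000)| = 1.37568744 eV

Total energy released:
E_total = ΔE₁ + ΔE₂ = 0.06664016 + 1.37568744 = 1.44233 eV

Note: This equals the direct transition 14 → 3: 1.44233 eV ✓
Energy is conserved regardless of the path taken.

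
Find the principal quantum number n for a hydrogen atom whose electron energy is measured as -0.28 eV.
n = 7

The exact energy levels follow E_n = -13.6057 eV / n².

The measured value (-0.28 eV) is reported to only 2 significant figures, so we must test candidate n values and see which one matches to that precision.

Candidate energies:
  n = 5:  E = -13.6057/5² = -0.54423 eV
  n = 6:  E = -13.6057/6² = -0.37794 eV
  n = 7:  E = -13.6057/7² = -0.27767 eV  ← matches
  n = 8:  E = -13.6057/8² = -0.21259 eV
  n = 9:  E = -13.6057/9² = -0.16797 eV

Checking against the measurement of -0.28 eV (2 sig figs), only n = 7 agrees:
E_7 = -0.27767 eV, which rounds to -0.28 eV ✓

Therefore n = 7.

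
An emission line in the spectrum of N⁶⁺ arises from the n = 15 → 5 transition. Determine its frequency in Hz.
5.732e+15 Hz

First, find the transition energy:
E_15 = -13.6057 × 7² / 15² = -2.9630191 eV
E_5 = -13.6057 × 7² / 5² = -26.6671720 eV
|ΔE| = |E_5 - E_15| = 23.7041529 eV

Convert to Joules: E = 23.7041529 eV × (1.602177 × 10⁻¹⁹ J/eV) = 3.79782e-18 J

Using E = hf:
f = E/h = 3.79782e-18 J / (6.62607 × 10⁻³⁴ J·s)
f = 5.732e+15 Hz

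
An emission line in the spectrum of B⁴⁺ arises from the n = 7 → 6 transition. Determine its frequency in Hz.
6.06e+14 Hz

First, find the transition energy:
E_7 = -13.6057 × 5² / 7² = -6.94168367 eV
E_6 = -13.6057 × 5² / 6² = -9.44840278 eV
|ΔE| = |E_6 - E_7| = 2.50671911 eV

Convert to Joules: E = 2.50671911 eV × (1.602177 × 10⁻¹⁹ J/eV) = 4.0162e-19 J

Using E = hf:
f = E/h = 4.0162e-19 J / (6.62607 × 10⁻³⁴ J·s)
f = 6.06e+14 Hz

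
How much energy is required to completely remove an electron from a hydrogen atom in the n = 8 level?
0.2126 eV

The ionization energy is the energy needed to remove the electron completely (n → ∞).

For hydrogen, E_n = -13.6057 eV / n².

At n = 8: E_8 = -13.6057 / 8² = -0.2125891 eV
At n = ∞: E_∞ = 0 eV

Ionization energy = E_∞ - E_8 = 0 - (-0.2125891) = 0.2125891 eV
Ionization energy ≈ 0.2126 eV

This is also called the binding energy of the electron in state n = 8.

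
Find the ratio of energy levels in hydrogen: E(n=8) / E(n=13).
2.640625

Using E_n = -13.6057 Z² / n² eV with Z = 1:

E_8 = -13.6057 / 8² = -13.6057 / 64 = -0.21258906 eV
E_13 = -13.6057 / 13² = -13.6057 / 169 = -0.08050710 eV

The ratio is:
E_8/E_13 = (-0.21258906) / (-0.08050710)
E_8/E_13 = (-13.6057/64) / (-13.6057/169)
E_8/E_13 = 169/64
E_8/E_13 = 2.640625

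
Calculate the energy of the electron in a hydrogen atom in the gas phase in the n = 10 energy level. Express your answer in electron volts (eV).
-0.13606 eV

The energy levels of a hydrogen-like atom are given by:
E_n = -13.6057 eV / n²

For n = 10:
E_10 = -13.6057 eV / 10²
E_10 = -13.6057 eV / 100
E_10 = -0.13606 eV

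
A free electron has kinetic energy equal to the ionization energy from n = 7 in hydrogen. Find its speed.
3.1253e+05 m/s (or 0.10% of c)

The binding energy at n = 7 for hydrogen is:
E_7 = -13.6057/7² = -0.27766735 eV
|E_7| = 0.27766735 eV

Convert to Joules:
KE = 0.27766735 eV × (1.602177 × 10⁻¹⁹ J/eV) = 4.448722e-20 J

Using KE = ½mv²:
v = √(2·KE/m_e)
v = √(2 × 4.448722e-20 J / 9.10938 × 10⁻³¹ kg)
v = 3.1253e+05 m/s

This is approximately 0.10% the speed of light.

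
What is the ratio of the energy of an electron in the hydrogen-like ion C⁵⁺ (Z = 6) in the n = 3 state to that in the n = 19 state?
40.11

Using E_n = -13.6057 Z² / n² eV with Z = 6:

E_3 = -13.6057 × 6² / 3² = -489.8052 / 9 = -54.42280000 eV
E_19 = -13.6057 × 6² / 19² = -489.8052 / 361 = -1.35680111 eV

The ratio is:
E_3/E_19 = (-54.42280000) / (-1.35680111)
E_3/E_19 = (-489.8052/9) / (-489.8052/361)
E_3/E_19 = 361/9
E_3/E_19 = 40.11
(Note: the Z² factors cancel in the ratio.)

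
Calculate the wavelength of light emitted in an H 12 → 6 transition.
4374.07263 nm

First, find the transition energy using E_n = -13.6057 / n² eV:
E_12 = -13.6057 / 12² = -0.09448402778 eV
E_6 = -13.6057 / 6² = -0.37793611111 eV

Photon energy: |ΔE| = |E_6 - E_12| = 0.28345208333 eV

Convert to wavelength using E = hc/λ with hc = 1239.84 eV·nm:
λ = hc/E = 1239.84 eV·nm / 0.28345208333 eV
λ = 4374.07263 nm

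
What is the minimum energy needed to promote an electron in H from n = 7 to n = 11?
0.165 eV

The energy levels of a hydrogen-like atom are E_n = -13.6057 eV / n².

Energy at n = 7: E_7 = -13.6057 / 7² = -0.277667 eV
Energy at n = 11: E_11 = -13.6057 / 11² = -0.112444 eV

The excitation energy is the difference:
ΔE = E_11 - E_7
ΔE = -0.112444 - (-0.277667)
ΔE = 0.165 eV

Since this is positive, energy must be absorbed (photon absorption).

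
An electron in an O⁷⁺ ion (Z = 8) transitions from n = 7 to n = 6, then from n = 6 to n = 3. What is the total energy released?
78.98093 eV

The energy levels of O⁷⁺ are E_n = -13.6057 × 8² / n² eV.

First transition (7 → 6):
ΔE₁ = |E_6 - E_7|
ΔE₁ = |-24.18791111111 - (-17.77071020408)| = 6.41720091 eV

Second transition (6 → 3):
ΔE₂ = |E_3 - E_6|
ΔE₂ = |-96.75164444444 - (-24.18791111111)| = 72.56373333 eV

Total energy released:
E_total = ΔE₁ + ΔE₂ = 6.41720091 + 72.56373333 = 78.98093 eV

Note: This equals the direct transition 7 → 3: 78.98093 eV ✓
Energy is conserved regardless of the path taken.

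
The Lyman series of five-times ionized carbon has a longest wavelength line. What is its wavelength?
3.375 nm

The longest wavelength corresponds to the smallest energy transition in the series.
The Lyman series has all transitions ending at n_f = 1.

For C⁵⁺ (Z = 6), the first line (α-line) is the jump from n = 2 to n = 1:
E_2 = -13.6057 × 6² / 2² = -122.45130 eV
E_1 = -13.6057 × 6² / 1² = -489.80520 eV
ΔE = E_2 - E_1 = 367.35390 eV

λ = hc/E = 1239.84 eV·nm / 367.35390 eV
λ = 3.375 nm

This is the α-line of the Lyman series in C⁵⁺.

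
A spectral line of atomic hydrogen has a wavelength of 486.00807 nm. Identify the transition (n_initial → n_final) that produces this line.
n = 4 → n = 2

First, find the photon energy from the wavelength (hc = 1239.84 eV·nm):
E = hc/λ = 1239.84 eV·nm / 486.00807 nm = 2.5510688 eV

The energy levels of hydrogen satisfy E_n = -13.6057 / n² eV, so an emission n_i → n_f releases
ΔE = 13.6057 × (1/n_f² − 1/n_i²) eV.

Setting ΔE equal to the photon energy:
1/n_f² − 1/n_i² = 2.5510688 / 13.6057 = 0.18750000

Since 1/n_i² must be positive, we need 1/n_f² > 0.18750000, i.e. n_f ≤ 2. For each allowed n_f, solve n_i = (1/n_f² − 0.18750000)^(−1/2) and check whether it is a whole number:
  n_f = 1: 1/n_i² = 1.00000000 − 0.18750000 = 0.81250000 → n_i = 1.109  (not an integer) ✗
  n_f = 2: 1/n_i² = 0.25000000 − 0.18750000 = 0.06250000 → n_i = 4.000  → integer, n_i = 4 ✓

Only n_f = 2 gives an integer upper level, n_i = 4.

The transition is from n = 4 to n = 2 (emission).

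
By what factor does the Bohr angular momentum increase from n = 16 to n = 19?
1.188

In the Bohr model, L_n = nℏ, so the ratio is purely the ratio of quantum numbers:

L_19/L_16 = 19ℏ / 16ℏ = 19/16 = 1.188

The angular momentum scales linearly with n.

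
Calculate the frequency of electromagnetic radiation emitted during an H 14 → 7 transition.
5.03548e+13 Hz

First, find the transition energy:
E_14 = -13.6057 / 14² = -0.069416837 eV
E_7 = -13.6057 / 7² = -0.277667347 eV
|ΔE| = |E_7 - E_14| = 0.208250510 eV

Convert to Joules: E = 0.208250510 eV × (1.602177 × 10⁻¹⁹ J/eV) = 3.3365418e-20 J

Using E = hf:
f = E/h = 3.3365418e-20 J / (6.62607 × 10⁻³⁴ J·s)
f = 5.03548e+13 Hz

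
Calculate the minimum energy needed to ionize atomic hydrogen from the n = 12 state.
0.09448 eV

The ionization energy is the energy needed to remove the electron completely (n → ∞).

For hydrogen, E_n = -13.6057 eV / n².

At n = 12: E_12 = -13.6057 / 12² = -0.09448403 eV
At n = ∞: E_∞ = 0 eV

Ionization energy = E_∞ - E_12 = 0 - (-0.09448403) = 0.09448403 eV
Ionization energy ≈ 0.09448 eV

This is also called the binding energy of the electron in state n = 12.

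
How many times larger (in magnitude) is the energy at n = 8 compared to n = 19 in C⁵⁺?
5.640625

Using E_n = -13.6057 Z² / n² eV with Z = 6:

E_8 = -13.6057 × 6² / 8² = -489.8052 / 64 = -7.653206250000 eV
E_19 = -13.6057 × 6² / 19² = -489.8052 / 361 = -1.356801108033 eV

The ratio is:
E_8/E_19 = (-7.653206250000) / (-1.356801108033)
E_8/E_19 = (-489.8052/64) / (-489.8052/361)
E_8/E_19 = 361/64
E_8/E_19 = 5.640625
(Note: the Z² factors cancel in the ratio.)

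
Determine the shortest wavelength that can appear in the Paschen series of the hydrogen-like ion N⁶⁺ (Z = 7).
16.73752 nm

The series limit corresponds to the transition from n = ∞ to n = 3.
This is the highest energy (shortest wavelength) transition in the Paschen series.

E_∞ = 0 eV
E_3 = -13.6057 × 7² / 3² = -74.0754778 eV

Energy at series limit:
ΔE = E_∞ - E_3 = 0 - (-74.0754778) = 74.0754778 eV
λ = hc/E = 1239.84 eV·nm / 74.0754778 eV = 16.73752 nm

This energy equals the ionization energy from the n = 3 state of N⁶⁺.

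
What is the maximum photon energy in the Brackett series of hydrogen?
0.85036 eV

The series limit corresponds to the transition from n = ∞ to n = 4.
This is the highest energy (shortest wavelength) transition in the Brackett series.

E_∞ = 0 eV
E_4 = -13.6057 / 4² = -0.85036 eV

Energy at series limit:
ΔE = E_∞ - E_4 = 0 - (-0.85036) = 0.85036 eV

This energy equals the ionization energy from the n = 4 state of hydrogen.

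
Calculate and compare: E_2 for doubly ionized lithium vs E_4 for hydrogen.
Li²⁺ at n = 2 (E = -30.6128 eV)

Using E_n = -13.6057 Z² / n² eV:

Li²⁺ (Z = 3) at n = 2:
E = -13.6057 × 3² / 2² = -13.6057 × 9 / 4 = -30.6128250 eV

H (Z = 1) at n = 4:
E = -13.6057 × 1² / 4² = -13.6057 × 1 / 16 = -0.8503563 eV

Since -30.6128250 eV < -0.8503563 eV,
Li²⁺ at n = 2 is more tightly bound (requires more energy to ionize).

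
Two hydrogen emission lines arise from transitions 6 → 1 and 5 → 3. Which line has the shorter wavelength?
6 → 1

Calculate the energy for each transition:

Transition 6 → 1:
ΔE₁ = |E_1 - E_6| = |-13.6057/1² - (-13.6057/6²)|
ΔE₁ = |-13.605700000 - (-0.377936111)| = 13.227764 eV

Transition 5 → 3:
ΔE₂ = |E_3 - E_5| = |-13.6057/3² - (-13.6057/5²)|
ΔE₂ = |-1.511744444 - (-0.544228000)| = 0.967516 eV

Since 13.227764 eV > 0.967516 eV, the transition 6 → 1 emits the more energetic photon.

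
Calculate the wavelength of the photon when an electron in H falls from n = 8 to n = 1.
92.573 nm

First, find the transition energy using E_n = -13.6057 / n² eV:
E_8 = -13.6057 / 8² = -0.21259 eV
E_1 = -13.6057 / 1² = -13.60570 eV

Photon energy: |ΔE| = |E_1 - E_8| = 13.39311 eV

Convert to wavelength using E = hc/λ with hc = 1239.84 eV·nm:
λ = hc/E = 1239.84 eV·nm / 13.39311 eV
λ = 92.573 nm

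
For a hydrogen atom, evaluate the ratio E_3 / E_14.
21.777778

Using E_n = -13.6057 Z² / n² eV with Z = 1:

E_3 = -13.6057 / 3² = -13.6057 / 9 = -1.511744444444 eV
E_14 = -13.6057 / 14² = -13.6057 / 196 = -0.069416836735 eV

The ratio is:
E_3/E_14 = (-1.511744444444) / (-0.069416836735)
E_3/E_14 = (-13.6057/9) / (-13.6057/196)
E_3/E_14 = 196/9
E_3/E_14 = 21.777778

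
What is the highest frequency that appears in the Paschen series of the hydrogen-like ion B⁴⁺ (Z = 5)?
9.138e+15 Hz

The series limit corresponds to the transition from n = ∞ to n = 3.
This is the highest energy (shortest wavelength) transition in the Paschen series.

E_∞ = 0 eV
E_3 = -13.6057 × 5² / 3² = -37.79361 eV

Energy at series limit:
ΔE = E_∞ - E_3 = 0 - (-37.79361) = 37.79361 eV
E = 37.79361 eV × (1.602177 × 10⁻¹⁹ J/eV) = 6.05521e-18 J
f = E/h = 6.05521e-18 J / (6.62607 × 10⁻³⁴ J·s) = 9.138e+15 Hz

This energy equals the ionization energy from the n = 3 state of B⁴⁺.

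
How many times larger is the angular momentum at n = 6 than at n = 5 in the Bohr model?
1.200

In the Bohr model, L_n = nℏ, so the ratio is purely the ratio of quantum numbers:

L_6/L_5 = 6ℏ / 5ℏ = 6/5 = 1.200

The angular momentum scales linearly with n.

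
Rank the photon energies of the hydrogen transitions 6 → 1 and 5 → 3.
6 → 1

Calculate the energy for each transition:

Transition 6 → 1:
ΔE₁ = |E_1 - E_6| = |-13.6057/1² - (-13.6057/6²)|
ΔE₁ = |-13.605700000 - (-0.377936111)| = 13.227764 eV

Transition 5 → 3:
ΔE₂ = |E_3 - E_5| = |-13.6057/3² - (-13.6057/5²)|
ΔE₂ = |-1.511744444 - (-0.544228000)| = 0.967516 eV

Since 13.227764 eV > 0.967516 eV, the transition 6 → 1 emits the more energetic photon.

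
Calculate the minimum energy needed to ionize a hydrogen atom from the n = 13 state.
0.080507 eV

The ionization energy is the energy needed to remove the electron completely (n → ∞).

For hydrogen, E_n = -13.6057 eV / n².

At n = 13: E_13 = -13.6057 / 13² = -0.080507101 eV
At n = ∞: E_∞ = 0 eV

Ionization energy = E_∞ - E_13 = 0 - (-0.080507101) = 0.080507101 eV
Ionization energy ≈ 0.080507 eV

This is also called the binding energy of the electron in state n = 13.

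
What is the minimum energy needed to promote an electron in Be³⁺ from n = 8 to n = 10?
1.22451 eV

The energy levels of a hydrogen-like atom are E_n = -13.6057 Z² eV / n².

Energy at n = 8: E_8 = -13.6057 × 4² / 8² = -3.40142500 eV
Energy at n = 10: E_10 = -13.6057 × 4² / 10² = -2.17691200 eV

The excitation energy is the difference:
ΔE = E_10 - E_8
ΔE = -2.17691200 - (-3.40142500)
ΔE = 1.22451 eV

Since this is positive, energy must be absorbed (photon absorption).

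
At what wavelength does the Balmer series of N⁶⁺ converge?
7.4389 nm

The series limit corresponds to the transition from n = ∞ to n = 2.
This is the highest energy (shortest wavelength) transition in the Balmer series.

E_∞ = 0 eV
E_2 = -13.6057 × 7² / 2² = -166.669825 eV

Energy at series limit:
ΔE = E_∞ - E_2 = 0 - (-166.669825) = 166.669825 eV
λ = hc/E = 1239.84 eV·nm / 166.669825 eV = 7.4389 nm

This energy equals the ionization energy from the n = 2 state of N⁶⁺.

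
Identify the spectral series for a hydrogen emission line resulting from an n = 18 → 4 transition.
Brackett series

The spectral series in hydrogen are named based on the final (lower) energy level:
- Lyman series: n_final = 1 (ultraviolet)
- Balmer series: n_final = 2 (visible/near-UV)
- Paschen series: n_final = 3 (infrared)
- Brackett series: n_final = 4 (infrared)
- Pfund series: n_final = 5 (far infrared)

Since this transition ends at n = 4, it belongs to the Brackett series.

For reference, this 18 → 4 line has photon energy
ΔE = 13.6057 eV × (1/4² - 1/18²) = 0.808363349 eV,
corresponding to wavelength λ = hc/ΔE = 1239.84 eV·nm / 0.808363349 eV = 1533.766 nm in the infrared region.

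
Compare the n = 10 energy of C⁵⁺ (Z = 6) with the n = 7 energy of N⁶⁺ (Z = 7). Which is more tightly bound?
N⁶⁺ at n = 7 (E = -13.60570 eV)

Using E_n = -13.6057 Z² / n² eV:

C⁵⁺ (Z = 6) at n = 10:
E = -13.6057 × 6² / 10² = -13.6057 × 36 / 100 = -4.89805200 eV

N⁶⁺ (Z = 7) at n = 7:
E = -13.6057 × 7² / 7² = -13.6057 × 49 / 49 = -13.60570000 eV

Since -13.60570000 eV < -4.89805200 eV,
N⁶⁺ at n = 7 is more tightly bound (requires more energy to ionize).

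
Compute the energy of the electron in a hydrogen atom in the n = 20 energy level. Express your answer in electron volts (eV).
-0.03401 eV

The energy levels of a hydrogen-like atom are given by:
E_n = -13.6057 eV / n²

For n = 20:
E_20 = -13.6057 eV / 20²
E_20 = -13.6057 eV / 400
E_20 = -0.03401 eV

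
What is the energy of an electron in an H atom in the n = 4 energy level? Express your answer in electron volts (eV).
-0.850356 eV

The energy levels of a hydrogen-like atom are given by:
E_n = -13.6057 eV / n²

For n = 4:
E_4 = -13.6057 eV / 4²
E_4 = -13.6057 eV / 16
E_4 = -0.850356 eV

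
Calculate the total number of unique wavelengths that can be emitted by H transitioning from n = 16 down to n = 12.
10

The electron can occupy levels n = 12, 13, ..., 16 during de-excitation — that is m = 16 - 12 + 1 = 5 distinct levels.

The number of distinct spectral lines equals the number of ways to choose 2 of these m levels (each pair gives one possible emission transition):

Number of lines = m(m-1)/2 = 5×4/2 = 10

These correspond to all possible transitions between the 5 levels:
16 → 15, 16 → 14, 16 → 13, 16 → 12, 15 → 14, 15 → 13, 15 → 12, 14 → 13...

Each transition produces a photon with a unique energy (and thus wavelength). This count does not depend on Z.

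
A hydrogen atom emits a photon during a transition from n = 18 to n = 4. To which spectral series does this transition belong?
Brackett series

The spectral series in hydrogen are named based on the final (lower) energy level:
- Lyman series: n_final = 1 (ultraviolet)
- Balmer series: n_final = 2 (visible/near-UV)
- Paschen series: n_final = 3 (infrared)
- Brackett series: n_final = 4 (infrared)
- Pfund series: n_final = 5 (far infrared)

Since this transition ends at n = 4, it belongs to the Brackett series.

For reference, this 18 → 4 line has photon energy
ΔE = 13.6057 eV × (1/4² - 1/18²) = 0.80836335 eV,
corresponding to wavelength λ = hc/ΔE = 1239.84 eV·nm / 0.80836335 eV = 1533.77 nm in the infrared region.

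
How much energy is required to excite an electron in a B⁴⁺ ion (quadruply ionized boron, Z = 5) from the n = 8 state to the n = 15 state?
3.803 eV

The energy levels of a hydrogen-like atom are E_n = -13.6057 Z² eV / n².

Energy at n = 8: E_8 = -13.6057 × 5² / 8² = -5.314727 eV
Energy at n = 15: E_15 = -13.6057 × 5² / 15² = -1.511744 eV

The excitation energy is the difference:
ΔE = E_15 - E_8
ΔE = -1.511744 - (-5.314727)
ΔE = 3.803 eV

Since this is positive, energy must be absorbed (photon absorption).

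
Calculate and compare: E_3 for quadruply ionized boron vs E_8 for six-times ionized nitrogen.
B⁴⁺ at n = 3 (E = -37.7936 eV)

Using E_n = -13.6057 Z² / n² eV:

B⁴⁺ (Z = 5) at n = 3:
E = -13.6057 × 5² / 3² = -13.6057 × 25 / 9 = -37.7936111 eV

N⁶⁺ (Z = 7) at n = 8:
E = -13.6057 × 7² / 8² = -13.6057 × 49 / 64 = -10.4168641 eV

Since -37.7936111 eV < -10.4168641 eV,
B⁴⁺ at n = 3 is more tightly bound (requires more energy to ionize).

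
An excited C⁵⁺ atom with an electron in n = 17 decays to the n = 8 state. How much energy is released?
5.958 eV

The energy levels are E_n = -13.6057 Z² eV / n².

Energy at n = 17: E_17 = -13.6057 × 6² / 17² = -1.694828 eV
Energy at n = 8: E_8 = -13.6057 × 6² / 8² = -7.653206 eV

For emission (electron falling to lower state), the photon energy is:
E_photon = E_17 - E_8 = |-1.694828 - (-7.653206)|
E_photon = 5.958 eV

This energy is carried away by the emitted photon.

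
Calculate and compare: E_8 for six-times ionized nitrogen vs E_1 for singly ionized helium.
He⁺ at n = 1 (E = -54.4228 eV)

Using E_n = -13.6057 Z² / n² eV:

N⁶⁺ (Z = 7) at n = 8:
E = -13.6057 × 7² / 8² = -13.6057 × 49 / 64 = -10.4168641 eV

He⁺ (Z = 2) at n = 1:
E = -13.6057 × 2² / 1² = -13.6057 × 4 / 1 = -54.4228000 eV

Since -54.4228000 eV < -10.4168641 eV,
He⁺ at n = 1 is more tightly bound (requires more energy to ionize).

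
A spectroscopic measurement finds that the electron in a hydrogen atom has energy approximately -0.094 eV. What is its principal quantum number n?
n = 12

The exact energy levels follow E_n = -13.6057 eV / n².

The measured value (-0.094 eV) is reported to only 2 significant figures, so we must test candidate n values and see which one matches to that precision.

Candidate energies:
  n = 10:  E = -13.6057/10² = -0.136057 eV
  n = 11:  E = -13.6057/11² = -0.112444 eV
  n = 12:  E = -13.6057/12² = -0.094484 eV  ← matches
  n = 13:  E = -13.6057/13² = -0.080507 eV
  n = 14:  E = -13.6057/14² = -0.069417 eV

Checking against the measurement of -0.094 eV (2 sig figs), only n = 12 agrees:
E_12 = -0.094484 eV, which rounds to -0.094 eV ✓

Therefore n = 12.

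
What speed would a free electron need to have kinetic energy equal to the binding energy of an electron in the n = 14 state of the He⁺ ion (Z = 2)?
3.125e+05 m/s (or 0.104248% of c)

The binding energy at n = 14 for He⁺ is:
E_14 = -13.6057 × 2²/14² = -0.27766735 eV
|E_14| = 0.27766735 eV

Convert to Joules:
KE = 0.27766735 eV × (1.602177 × 10⁻¹⁹ J/eV) = 4.44872e-20 J

Using KE = ½mv²:
v = √(2·KE/m_e)
v = √(2 × 4.44872e-20 J / 9.10938 × 10⁻³¹ kg)
v = 3.125e+05 m/s

This is approximately 0.104248% the speed of light.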